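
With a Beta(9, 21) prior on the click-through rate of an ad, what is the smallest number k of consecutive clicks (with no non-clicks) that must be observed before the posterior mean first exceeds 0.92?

k = 233

After k clicks and 0 non-clicks the posterior is Beta(9+k, 21), with mean (9+k)/(9+21+k).
Set (9+k)/(30+k) > 0.92 and solve: k > (0.92·30 − 9)/(1 − 0.92) = 232.500.
The smallest integer exceeding 232.500 is 233.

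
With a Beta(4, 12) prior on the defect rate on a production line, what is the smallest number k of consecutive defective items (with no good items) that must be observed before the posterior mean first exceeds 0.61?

k = 15

After k defective items and 0 good items the posterior is Beta(4+k, 12), with mean (4+k)/(4+12+k).
Set (4+k)/(16+k) > 0.61 and solve: k > (0.61·16 − 4)/(1 − 0.61) = 14.769.
The smallest integer exceeding 14.769 is 15, and checking k=15: (19)/(31) = 0.6129 > 0.61.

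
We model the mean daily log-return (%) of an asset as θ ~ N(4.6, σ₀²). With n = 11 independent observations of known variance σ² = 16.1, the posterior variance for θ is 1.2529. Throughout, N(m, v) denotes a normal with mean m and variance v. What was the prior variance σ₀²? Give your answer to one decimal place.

Posterior precision equals prior precision plus data precision: 1/σ_n² = 1/σ₀² + n/σ².
So 1/σ₀² = 1/1.2529 − 11/16.1 = 0.798148 − 0.683230 = 0.114918.
Hence σ₀² = 1/0.114918 ≈ 8.7.

σ₀² = 8.7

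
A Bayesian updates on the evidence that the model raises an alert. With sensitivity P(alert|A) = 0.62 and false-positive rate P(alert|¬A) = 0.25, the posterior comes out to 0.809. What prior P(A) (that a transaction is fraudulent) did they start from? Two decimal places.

Bayes' rule in odds form gives O(A|E) = O(A)·[P(E|A)/P(E|¬A)], hence O(A) = O(A|E)/LR.
Posterior odds = 0.809/(1−0.809) = 4.2356. LR = 0.62/0.25 = 2.4800.
Prior odds = 4.2356/2.4800 = 1.7079, so P(A) = 1.7079/(1+1.7079) ≈ 0.63.

P(A) = 0.63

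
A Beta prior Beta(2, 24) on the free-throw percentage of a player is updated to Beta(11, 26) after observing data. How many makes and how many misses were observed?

A Beta(α, β) prior with s successes and f failures in binomial data gives a Beta(α+s, β+f) posterior.
Match parameters: s=11−2=9, f=26−24=2.

9 makes and 2 misses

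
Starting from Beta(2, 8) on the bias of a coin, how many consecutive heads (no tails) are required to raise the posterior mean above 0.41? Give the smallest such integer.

k = 4

After k heads and 0 tails the posterior is Beta(2+k, 8), with mean (2+k)/(2+8+k).
Set (2+k)/(10+k) > 0.41 and solve: k > (0.41·10 − 2)/(1 − 0.41) = 3.559.
The smallest integer exceeding 3.559 is 4.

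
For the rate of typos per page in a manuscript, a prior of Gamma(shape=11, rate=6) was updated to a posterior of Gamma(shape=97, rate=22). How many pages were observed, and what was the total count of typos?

n = 16 pages with total 86 typos

A Gamma(α, β) prior (rate parametrization) on a Poisson rate with n observations summing to S gives posterior Gamma(α+S, β+n).
Matching: Σxᵢ = 97 − 11 = 86 and n = 22 − 6 = 16.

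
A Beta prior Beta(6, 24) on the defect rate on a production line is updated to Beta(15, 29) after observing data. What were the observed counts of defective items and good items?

9 defective items and 5 good items

Under Beta–binomial conjugacy the posterior parameters are (α+s, β+f).
So s = 15 − 6 = 9 and f = 29 − 24 = 5.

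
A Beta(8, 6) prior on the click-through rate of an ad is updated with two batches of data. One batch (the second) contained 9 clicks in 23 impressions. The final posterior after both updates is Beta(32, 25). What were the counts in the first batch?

15 clicks and 5 non-clicks

Sequential conjugate updates are equivalent to a single update on the pooled data, so total successes = posterior α − prior α and total failures = posterior β − prior β.
Total across both batches: 32−8=24 clicks, 25−6=19 non-clicks.
Subtract the second batch: 24−9=15 clicks and 19−14=5 non-clicks.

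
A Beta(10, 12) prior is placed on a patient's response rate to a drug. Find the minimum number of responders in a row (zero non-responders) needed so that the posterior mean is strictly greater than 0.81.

After k responders and 0 non-responders the posterior is Beta(10+k, 12), with mean (10+k)/(10+12+k).
Set (10+k)/(22+k) > 0.81 and solve: k > (0.81·22 − 10)/(1 − 0.81) = 41.158.
The smallest integer exceeding 41.158 is 42.

k = 42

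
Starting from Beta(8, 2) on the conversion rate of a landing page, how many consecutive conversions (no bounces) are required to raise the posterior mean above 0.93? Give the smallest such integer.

After k conversions and 0 bounces the posterior is Beta(8+k, 2), with mean (8+k)/(8+2+k).
Set (8+k)/(10+k) > 0.93 and solve: k > (0.93·10 − 8)/(1 − 0.93) = 18.571.
The smallest integer exceeding 18.571 is 19.

k = 19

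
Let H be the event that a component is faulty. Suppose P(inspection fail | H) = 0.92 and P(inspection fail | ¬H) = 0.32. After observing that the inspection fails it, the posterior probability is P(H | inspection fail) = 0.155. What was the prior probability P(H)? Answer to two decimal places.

Bayes' rule in odds form gives O(H|E) = O(H)·[P(E|H)/P(E|¬H)], hence O(H) = O(H|E)/LR.
Posterior odds = 0.155/(1−0.155) = 0.1834. LR = 0.92/0.32 = 2.8750.
Prior odds = 0.1834/2.8750 = 0.0638, so P(H) = 0.0638/(1+0.0638) ≈ 0.06.

P(H) = 0.06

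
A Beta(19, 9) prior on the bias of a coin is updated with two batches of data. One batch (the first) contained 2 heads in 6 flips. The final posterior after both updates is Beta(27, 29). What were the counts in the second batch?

Sequential conjugate updates are equivalent to a single update on the pooled data, so total successes = posterior α − prior α and total failures = posterior β − prior β.
Total across both batches: 27−19=8 heads, 29−9=20 tails.
Subtract the first batch: 8−2=6 heads and 20−4=16 tails.

6 heads and 16 tails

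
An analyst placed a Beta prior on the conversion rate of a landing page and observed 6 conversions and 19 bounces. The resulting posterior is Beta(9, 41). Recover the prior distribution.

Beta(3, 22)

Beta is conjugate to the binomial likelihood: posterior = Beta(α+s, β+f).
So α = 9 − 6 = 3 and β = 41 − 19 = 22.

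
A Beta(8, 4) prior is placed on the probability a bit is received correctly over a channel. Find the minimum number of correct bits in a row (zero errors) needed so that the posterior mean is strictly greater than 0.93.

After k correct bits and 0 errors the posterior is Beta(8+k, 4), with mean (8+k)/(8+4+k).
Set (8+k)/(12+k) > 0.93 and solve: k > (0.93·12 − 8)/(1 − 0.93) = 45.143.
The smallest integer exceeding 45.143 is 46, and checking k=46: (54)/(58) = 0.9310 > 0.93.

k = 46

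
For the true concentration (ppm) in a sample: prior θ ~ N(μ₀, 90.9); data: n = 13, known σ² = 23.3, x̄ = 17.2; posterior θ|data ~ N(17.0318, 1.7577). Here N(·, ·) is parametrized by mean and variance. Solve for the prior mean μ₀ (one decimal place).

μ₀ = 8.5

The posterior mean is a precision-weighted average: μ_n = (τ₀μ₀ + τ_data·x̄)/(τ₀+τ_data), with τ₀=1/σ₀² and τ_data=n/σ².
Here τ₀ = 1/90.9 = 0.011001 and τ_data = 13/23.3 = 0.557940, so τ_n = 0.568941.
Rearranging for μ₀: μ₀ = (μ_n·τ_n − τ_data·x̄)/τ₀ = (17.0318·0.568941 − 0.557940·17.2) / 0.011001 = 0.093521/0.011001 ≈ 8.5.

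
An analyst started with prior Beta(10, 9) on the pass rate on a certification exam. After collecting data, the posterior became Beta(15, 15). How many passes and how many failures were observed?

5 passes and 6 failures

Under Beta–binomial conjugacy the posterior parameters are (a+s, b+f).
Match parameters: s=15−10=5, f=15−9=6.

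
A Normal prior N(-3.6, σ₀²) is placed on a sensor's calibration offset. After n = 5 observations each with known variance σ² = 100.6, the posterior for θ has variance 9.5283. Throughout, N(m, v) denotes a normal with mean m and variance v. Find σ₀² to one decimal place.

σ₀² = 18.1

For the Normal–Normal model with known σ², precisions add: τ_n = τ₀ + n/σ².
So 1/σ₀² = 1/9.5283 − 5/100.6 = 0.104951 − 0.049702 = 0.055249.
Hence σ₀² = 1/0.055249 ≈ 18.1.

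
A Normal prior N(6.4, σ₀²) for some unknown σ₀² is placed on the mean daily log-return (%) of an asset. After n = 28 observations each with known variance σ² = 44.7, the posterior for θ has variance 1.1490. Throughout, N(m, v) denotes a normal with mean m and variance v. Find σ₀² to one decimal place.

σ₀² = 4.1

Posterior precision equals prior precision plus data precision: 1/σ_n² = 1/σ₀² + n/σ².
So 1/σ₀² = 1/1.1490 − 28/44.7 = 0.870322 − 0.626398 = 0.243924.
Hence σ₀² = 1/0.243924 ≈ 4.1.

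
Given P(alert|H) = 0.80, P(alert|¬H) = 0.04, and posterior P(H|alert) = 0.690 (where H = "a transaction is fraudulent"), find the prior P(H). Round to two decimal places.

In odds form, posterior odds = prior odds × likelihood ratio, so prior odds = posterior odds ÷ LR.
Posterior odds = 0.690/(1−0.690) = 2.2258. LR = 0.80/0.04 = 20.0000.
Prior odds = 2.2258/20.0000 = 0.1113, so P(H) = 0.1113/(1+0.1113) ≈ 0.10.

P(H) = 0.10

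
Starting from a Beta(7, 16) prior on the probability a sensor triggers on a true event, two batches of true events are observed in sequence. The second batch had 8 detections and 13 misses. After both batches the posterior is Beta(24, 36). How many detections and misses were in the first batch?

9 detections and 7 misses

Because Beta–binomial updating is additive in the counts, the combined data contributed (α_post−α_prior, β_post−β_prior) successes and failures.
Total across both batches: 24−7=17 detections, 36−16=20 misses.
Subtract the second batch: 17−8=9 detections and 20−13=7 misses.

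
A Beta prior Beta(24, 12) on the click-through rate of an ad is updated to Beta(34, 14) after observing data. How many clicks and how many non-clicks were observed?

10 clicks and 2 non-clicks

A Beta(a, b) prior with s successes and f failures in binomial data gives a Beta(a+s, b+f) posterior.
So s = 34 − 24 = 10 and f = 14 − 12 = 2.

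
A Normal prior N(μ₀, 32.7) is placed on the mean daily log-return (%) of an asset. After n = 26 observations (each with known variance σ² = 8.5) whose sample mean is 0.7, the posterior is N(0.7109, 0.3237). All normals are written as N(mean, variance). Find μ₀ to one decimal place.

μ₀ = 1.8

With known observation variance, the Normal–Normal posterior has precision τ_n = τ₀ + n/σ² and mean μ_n = (τ₀μ₀ + (n/σ²)x̄)/τ_n.
Here τ₀ = 1/32.7 = 0.030581 and τ_data = 26/8.5 = 3.058824, so τ_n = 3.089405.
Rearranging for μ₀: μ₀ = (μ_n·τ_n − τ_data·x̄)/τ₀ = (0.7109·3.089405 − 3.058824·0.7) / 0.030581 = 0.055081/0.030581 ≈ 1.8.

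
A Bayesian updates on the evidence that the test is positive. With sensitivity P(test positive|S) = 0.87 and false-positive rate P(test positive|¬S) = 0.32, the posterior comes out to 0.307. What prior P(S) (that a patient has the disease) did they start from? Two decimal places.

Bayes' rule in odds form gives O(S|E) = O(S)·[P(E|S)/P(E|¬S)], hence O(S) = O(S|E)/LR.
Posterior odds = 0.307/(1−0.307) = 0.4430. LR = 0.87/0.32 = 2.7188.
Prior odds = 0.4430/2.7188 = 0.1629, so P(S) = 0.1629/(1+0.1629) ≈ 0.14.

P(S) = 0.14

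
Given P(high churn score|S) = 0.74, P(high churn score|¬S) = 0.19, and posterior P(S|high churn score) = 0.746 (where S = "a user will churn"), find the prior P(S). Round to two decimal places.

P(S) = 0.43

Bayes' rule in odds form gives O(S|E) = O(S)·[P(E|S)/P(E|¬S)], hence O(S) = O(S|E)/LR.
Posterior odds = 0.746/(1−0.746) = 2.9370. LR = 0.74/0.19 = 3.8947.
Prior odds = 2.9370/3.8947 = 0.7541, so P(S) = 0.7541/(1+0.7541) ≈ 0.43.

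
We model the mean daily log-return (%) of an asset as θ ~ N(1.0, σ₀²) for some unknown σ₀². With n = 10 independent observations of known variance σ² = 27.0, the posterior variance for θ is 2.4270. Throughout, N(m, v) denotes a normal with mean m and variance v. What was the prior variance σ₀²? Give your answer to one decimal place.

σ₀² = 24.0

For the Normal–Normal model with known σ², precisions add: τ_n = τ₀ + n/σ².
So 1/σ₀² = 1/2.4270 − 10/27.0 = 0.412031 − 0.370370 = 0.041661.
Hence σ₀² = 1/0.041661 ≈ 24.0.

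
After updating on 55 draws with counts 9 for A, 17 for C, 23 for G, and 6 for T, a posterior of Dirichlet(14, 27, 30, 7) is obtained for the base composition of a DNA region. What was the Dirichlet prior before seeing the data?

Dirichlet(5, 10, 7, 1)

For a Dirichlet(α) prior with multinomial counts c, the posterior is Dirichlet(α + c) componentwise.
Subtract each count from the matching posterior parameter: 14−9=5, 27−17=10, 30−23=7, 7−6=1.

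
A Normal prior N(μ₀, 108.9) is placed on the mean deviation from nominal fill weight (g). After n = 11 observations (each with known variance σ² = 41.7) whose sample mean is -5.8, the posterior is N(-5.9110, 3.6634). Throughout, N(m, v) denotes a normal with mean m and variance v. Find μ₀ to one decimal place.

μ₀ = -9.1

The posterior mean is a precision-weighted average: μ_n = (τ₀μ₀ + τ_data·x̄)/(τ₀+τ_data), with τ₀=1/σ₀² and τ_data=n/σ².
Here τ₀ = 1/108.9 = 0.009183 and τ_data = 11/41.7 = 0.263789, so τ_n = 0.272972.
Rearranging for μ₀: μ₀ = (μ_n·τ_n − τ_data·x̄)/τ₀ = (-5.9110·0.272972 − 0.263789·-5.8) / 0.009183 = -0.083561/0.009183 ≈ -9.1.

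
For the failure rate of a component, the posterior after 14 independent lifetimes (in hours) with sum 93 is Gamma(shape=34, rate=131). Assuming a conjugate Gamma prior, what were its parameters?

For an exponential likelihood with a Gamma(α, β) prior on the rate, n observations with total T give posterior Gamma(α+n, β+T).
So α = 34 − 14 = 20 and β = 131 − 93 = 38.

Gamma(shape=20, rate=38)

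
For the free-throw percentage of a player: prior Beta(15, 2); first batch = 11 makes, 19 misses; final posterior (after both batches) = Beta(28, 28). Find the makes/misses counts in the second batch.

Because Beta–binomial updating is additive in the counts, the combined data contributed (α_post−α_prior, β_post−β_prior) successes and failures.
Total across both batches: 28−15=13 makes, 28−2=26 misses.
Subtract the first batch: 13−11=2 makes and 26−19=7 misses.

2 makes and 7 misses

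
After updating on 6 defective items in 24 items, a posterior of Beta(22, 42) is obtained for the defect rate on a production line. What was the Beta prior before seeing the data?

Beta(16, 24)

Under Beta–binomial conjugacy the posterior parameters are (a+s, b+f).
So a = 22 − 6 = 16 and b = 42 − 18 = 24.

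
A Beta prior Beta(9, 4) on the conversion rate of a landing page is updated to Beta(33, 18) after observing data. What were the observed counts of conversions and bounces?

Under Beta–binomial conjugacy the posterior parameters are (a+s, b+f).
Match parameters: s=33−9=24, f=18−4=14.

24 conversions and 14 bounces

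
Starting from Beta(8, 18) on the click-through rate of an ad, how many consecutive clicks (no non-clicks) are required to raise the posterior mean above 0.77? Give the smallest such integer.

k = 53

After k clicks and 0 non-clicks the posterior is Beta(8+k, 18), with mean (8+k)/(8+18+k).
Set (8+k)/(26+k) > 0.77 and solve: k > (0.77·26 − 8)/(1 − 0.77) = 52.261.
The smallest integer exceeding 52.261 is 53, and checking k=53: (61)/(79) = 0.7722 > 0.77.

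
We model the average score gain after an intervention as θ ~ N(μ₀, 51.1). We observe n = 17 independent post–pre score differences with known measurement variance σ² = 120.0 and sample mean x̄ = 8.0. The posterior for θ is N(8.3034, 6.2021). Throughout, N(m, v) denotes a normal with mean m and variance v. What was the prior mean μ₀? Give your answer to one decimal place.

μ₀ = 10.5

The posterior mean is a precision-weighted average: μ_n = (τ₀μ₀ + τ_data·x̄)/(τ₀+τ_data), with τ₀=1/σ₀² and τ_data=n/σ².
Here τ₀ = 1/51.1 = 0.019569 and τ_data = 17/120.0 = 0.141667, so τ_n = 0.161236.
Rearranging for μ₀: μ₀ = (μ_n·τ_n − τ_data·x̄)/τ₀ = (8.3034·0.161236 − 0.141667·8.0) / 0.019569 = 0.205471/0.019569 ≈ 10.5.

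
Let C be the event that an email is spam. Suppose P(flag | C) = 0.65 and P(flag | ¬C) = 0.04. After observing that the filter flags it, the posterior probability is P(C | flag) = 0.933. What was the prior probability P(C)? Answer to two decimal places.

P(C) = 0.46

In odds form, posterior odds = prior odds × likelihood ratio, so prior odds = posterior odds ÷ LR.
Posterior odds = 0.933/(1−0.933) = 13.9254. LR = 0.65/0.04 = 16.2500.
Prior odds = 13.9254/16.2500 = 0.8569, so P(C) = 0.8569/(1+0.8569) ≈ 0.46.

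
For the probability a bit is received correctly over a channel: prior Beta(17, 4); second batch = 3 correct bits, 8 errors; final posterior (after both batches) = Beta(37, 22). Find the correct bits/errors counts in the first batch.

Because Beta–binomial updating is additive in the counts, the combined data contributed (α_post−α_prior, β_post−β_prior) successes and failures.
Total across both batches: 37−17=20 correct bits, 22−4=18 errors.
Subtract the second batch: 20−3=17 correct bits and 18−8=10 errors.

17 correct bits and 10 errors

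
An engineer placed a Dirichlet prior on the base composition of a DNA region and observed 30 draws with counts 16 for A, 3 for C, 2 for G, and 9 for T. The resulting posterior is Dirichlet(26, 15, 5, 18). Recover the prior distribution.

Dirichlet(10, 12, 3, 9)

For a Dirichlet(α) prior with multinomial counts c, the posterior is Dirichlet(α + c) componentwise.
Subtract each count from the matching posterior parameter: 26−16=10, 15−3=12, 5−2=3, 18−9=9.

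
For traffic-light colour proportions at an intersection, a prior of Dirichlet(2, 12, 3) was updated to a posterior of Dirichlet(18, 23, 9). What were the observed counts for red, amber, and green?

For a Dirichlet(α) prior with multinomial counts c, the posterior is Dirichlet(α + c) componentwise.
Counts are posterior − prior componentwise: 18−2=16, 23−12=11, 9−3=6.

counts (16, 11, 6)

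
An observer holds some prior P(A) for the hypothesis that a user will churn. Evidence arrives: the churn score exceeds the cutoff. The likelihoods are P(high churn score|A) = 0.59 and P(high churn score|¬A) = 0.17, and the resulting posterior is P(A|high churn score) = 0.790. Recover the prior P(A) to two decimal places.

P(A) = 0.52

Bayes' rule in odds form gives O(A|E) = O(A)·[P(E|A)/P(E|¬A)], hence O(A) = O(A|E)/LR.
Posterior odds = 0.790/(1−0.790) = 3.7619. LR = 0.59/0.17 = 3.4706.
Prior odds = 3.7619/3.4706 = 1.0839, so P(A) = 1.0839/(1+1.0839) ≈ 0.52.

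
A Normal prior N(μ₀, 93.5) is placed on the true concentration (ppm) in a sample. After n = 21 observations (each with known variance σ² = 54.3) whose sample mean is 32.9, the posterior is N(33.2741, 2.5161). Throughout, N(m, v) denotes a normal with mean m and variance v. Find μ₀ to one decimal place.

μ₀ = 46.8

The posterior mean is a precision-weighted average: μ_n = (τ₀μ₀ + τ_data·x̄)/(τ₀+τ_data), with τ₀=1/σ₀² and τ_data=n/σ².
Here τ₀ = 1/93.5 = 0.010695 and τ_data = 21/54.3 = 0.386740, so τ_n = 0.397435.
Rearranging for μ₀: μ₀ = (μ_n·τ_n − τ_data·x̄)/τ₀ = (33.2741·0.397435 − 0.386740·32.9) / 0.010695 = 0.500546/0.010695 ≈ 46.8.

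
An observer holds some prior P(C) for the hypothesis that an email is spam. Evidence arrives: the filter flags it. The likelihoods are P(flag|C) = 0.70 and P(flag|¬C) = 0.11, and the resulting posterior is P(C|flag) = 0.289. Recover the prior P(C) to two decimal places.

P(C) = 0.06

Bayes' rule in odds form gives O(C|E) = O(C)·[P(E|C)/P(E|¬C)], hence O(C) = O(C|E)/LR.
Posterior odds = 0.289/(1−0.289) = 0.4065. LR = 0.70/0.11 = 6.3636.
Prior odds = 0.4065/6.3636 = 0.0639, so P(C) = 0.0639/(1+0.0639) ≈ 0.06.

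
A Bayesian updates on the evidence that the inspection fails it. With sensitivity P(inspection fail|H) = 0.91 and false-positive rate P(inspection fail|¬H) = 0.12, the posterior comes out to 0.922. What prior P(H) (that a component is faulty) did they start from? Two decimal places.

P(H) = 0.61

Bayes' rule in odds form gives O(H|E) = O(H)·[P(E|H)/P(E|¬H)], hence O(H) = O(H|E)/LR.
Posterior odds = 0.922/(1−0.922) = 11.8205. LR = 0.91/0.12 = 7.5833.
Prior odds = 11.8205/7.5833 = 1.5588, so P(H) = 1.5588/(1+1.5588) ≈ 0.61.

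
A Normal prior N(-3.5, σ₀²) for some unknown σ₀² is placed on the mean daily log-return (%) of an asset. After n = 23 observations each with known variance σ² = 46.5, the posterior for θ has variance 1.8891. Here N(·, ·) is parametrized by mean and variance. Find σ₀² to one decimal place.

σ₀² = 28.8

Posterior precision equals prior precision plus data precision: 1/σ_n² = 1/σ₀² + n/σ².
So 1/σ₀² = 1/1.8891 − 23/46.5 = 0.529353 − 0.494624 = 0.034729.
Hence σ₀² = 1/0.034729 ≈ 28.8.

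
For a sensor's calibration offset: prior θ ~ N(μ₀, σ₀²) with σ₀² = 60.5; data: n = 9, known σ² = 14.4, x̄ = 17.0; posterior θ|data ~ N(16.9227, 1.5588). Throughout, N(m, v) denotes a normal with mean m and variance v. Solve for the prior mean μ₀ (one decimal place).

μ₀ = 14.0

The posterior mean is a precision-weighted average: μ_n = (τ₀μ₀ + τ_data·x̄)/(τ₀+τ_data), with τ₀=1/σ₀² and τ_data=n/σ².
Here τ₀ = 1/60.5 = 0.016529 and τ_data = 9/14.4 = 0.625000, so τ_n = 0.641529.
Rearranging for μ₀: μ₀ = (μ_n·τ_n − τ_data·x̄)/τ₀ = (16.9227·0.641529 − 0.625000·17.0) / 0.016529 = 0.231403/0.016529 ≈ 14.0.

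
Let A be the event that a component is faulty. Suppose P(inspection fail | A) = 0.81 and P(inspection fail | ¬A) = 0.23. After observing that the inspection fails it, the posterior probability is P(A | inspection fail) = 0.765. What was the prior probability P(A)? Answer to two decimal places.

In odds form, posterior odds = prior odds × likelihood ratio, so prior odds = posterior odds ÷ LR.
Posterior odds = 0.765/(1−0.765) = 3.2553. LR = 0.81/0.23 = 3.5217.
Prior odds = 3.2553/3.5217 = 0.9244, so P(A) = 0.9244/(1+0.9244) ≈ 0.48.

P(A) = 0.48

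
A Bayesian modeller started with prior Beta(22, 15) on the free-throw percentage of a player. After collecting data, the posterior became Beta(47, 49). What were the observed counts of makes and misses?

25 makes and 34 misses

Under Beta–binomial conjugacy the posterior parameters are (a+s, b+f).
So s = 47 − 22 = 25 and f = 49 − 15 = 34.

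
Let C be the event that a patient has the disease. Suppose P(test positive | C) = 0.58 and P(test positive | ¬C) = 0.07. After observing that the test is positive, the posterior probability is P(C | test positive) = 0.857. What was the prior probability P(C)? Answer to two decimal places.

Bayes' rule in odds form gives O(C|E) = O(C)·[P(E|C)/P(E|¬C)], hence O(C) = O(C|E)/LR.
Posterior odds = 0.857/(1−0.857) = 5.9930. LR = 0.58/0.07 = 8.2857.
Prior odds = 5.9930/8.2857 = 0.7233, so P(C) = 0.7233/(1+0.7233) ≈ 0.42.

P(C) = 0.42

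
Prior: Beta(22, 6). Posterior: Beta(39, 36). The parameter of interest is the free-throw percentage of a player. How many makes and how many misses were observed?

Under Beta–binomial conjugacy the posterior parameters are (a+s, b+f).
So s = 39 − 22 = 17 and f = 36 − 6 = 30.

17 makes and 30 misses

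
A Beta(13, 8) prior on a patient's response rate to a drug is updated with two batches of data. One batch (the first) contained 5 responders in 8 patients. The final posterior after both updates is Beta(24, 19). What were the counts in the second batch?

Sequential conjugate updates are equivalent to a single update on the pooled data, so total successes = posterior α − prior α and total failures = posterior β − prior β.
Total across both batches: 24−13=11 responders, 19−8=11 non-responders.
Subtract the first batch: 11−5=6 responders and 11−3=8 non-responders.

6 responders and 8 non-responders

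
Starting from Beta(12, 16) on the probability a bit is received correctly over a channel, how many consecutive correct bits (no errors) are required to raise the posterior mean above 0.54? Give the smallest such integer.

After k correct bits and 0 errors the posterior is Beta(12+k, 16), with mean (12+k)/(12+16+k).
Set (12+k)/(28+k) > 0.54 and solve: k > (0.54·28 − 12)/(1 − 0.54) = 6.783.
The smallest integer exceeding 6.783 is 7.

k = 7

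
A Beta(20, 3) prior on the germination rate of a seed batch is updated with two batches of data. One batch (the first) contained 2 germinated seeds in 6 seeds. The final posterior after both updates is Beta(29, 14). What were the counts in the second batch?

Sequential conjugate updates are equivalent to a single update on the pooled data, so total successes = posterior α − prior α and total failures = posterior β − prior β.
Total across both batches: 29−20=9 germinated seeds, 14−3=11 non-germinating seeds.
Subtract the first batch: 9−2=7 germinated seeds and 11−4=7 non-germinating seeds.

7 germinated seeds and 7 non-germinating seeds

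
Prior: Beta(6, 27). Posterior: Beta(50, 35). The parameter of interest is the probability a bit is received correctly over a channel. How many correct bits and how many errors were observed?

44 correct bits and 8 errors

Under Beta–binomial conjugacy the posterior parameters are (a+s, b+f).
Match parameters: s=50−6=44, f=35−27=8.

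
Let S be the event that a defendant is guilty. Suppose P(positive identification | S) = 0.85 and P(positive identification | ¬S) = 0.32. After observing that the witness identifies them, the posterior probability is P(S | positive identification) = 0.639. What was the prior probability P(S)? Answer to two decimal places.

In odds form, posterior odds = prior odds × likelihood ratio, so prior odds = posterior odds ÷ LR.
Posterior odds = 0.639/(1−0.639) = 1.7701. LR = 0.85/0.32 = 2.6562.
Prior odds = 1.7701/2.6562 = 0.6664, so P(S) = 0.6664/(1+0.6664) ≈ 0.40.

P(S) = 0.40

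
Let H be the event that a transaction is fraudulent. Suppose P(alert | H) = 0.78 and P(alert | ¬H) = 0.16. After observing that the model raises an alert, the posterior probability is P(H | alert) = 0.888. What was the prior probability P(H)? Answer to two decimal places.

Bayes' rule in odds form gives O(H|E) = O(H)·[P(E|H)/P(E|¬H)], hence O(H) = O(H|E)/LR.
Posterior odds = 0.888/(1−0.888) = 7.9286. LR = 0.78/0.16 = 4.8750.
Prior odds = 7.9286/4.8750 = 1.6264, so P(H) = 1.6264/(1+1.6264) ≈ 0.62.

P(H) = 0.62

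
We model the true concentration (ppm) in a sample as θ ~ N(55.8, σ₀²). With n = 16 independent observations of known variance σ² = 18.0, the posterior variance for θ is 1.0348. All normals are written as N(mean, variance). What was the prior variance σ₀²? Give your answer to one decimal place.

σ₀² = 12.9

For the Normal–Normal model with known σ², precisions add: τ_n = τ₀ + n/σ².
So 1/σ₀² = 1/1.0348 − 16/18.0 = 0.966370 − 0.888889 = 0.077481.
Hence σ₀² = 1/0.077481 ≈ 12.9.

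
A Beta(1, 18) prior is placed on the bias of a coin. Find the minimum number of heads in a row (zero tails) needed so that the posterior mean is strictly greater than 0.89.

After k heads and 0 tails the posterior is Beta(1+k, 18), with mean (1+k)/(1+18+k).
Set (1+k)/(19+k) > 0.89 and solve: k > (0.89·19 − 1)/(1 − 0.89) = 144.636.
The smallest integer exceeding 144.636 is 145.

k = 145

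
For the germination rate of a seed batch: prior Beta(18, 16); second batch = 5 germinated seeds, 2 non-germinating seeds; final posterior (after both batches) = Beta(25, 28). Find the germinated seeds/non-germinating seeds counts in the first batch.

2 germinated seeds and 10 non-germinating seeds

Sequential conjugate updates are equivalent to a single update on the pooled data, so total successes = posterior α − prior α and total failures = posterior β − prior β.
Total across both batches: 25−18=7 germinated seeds, 28−16=12 non-germinating seeds.
Subtract the second batch: 7−5=2 germinated seeds and 12−2=10 non-germinating seeds.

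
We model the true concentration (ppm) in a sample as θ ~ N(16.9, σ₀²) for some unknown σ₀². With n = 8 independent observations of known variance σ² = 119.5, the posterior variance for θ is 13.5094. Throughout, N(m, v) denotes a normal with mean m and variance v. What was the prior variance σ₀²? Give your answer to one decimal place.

For the Normal–Normal model with known σ², precisions add: τ_n = τ₀ + n/σ².
So 1/σ₀² = 1/13.5094 − 8/119.5 = 0.074023 − 0.066946 = 0.007077.
Hence σ₀² = 1/0.007077 ≈ 141.3.

σ₀² = 141.3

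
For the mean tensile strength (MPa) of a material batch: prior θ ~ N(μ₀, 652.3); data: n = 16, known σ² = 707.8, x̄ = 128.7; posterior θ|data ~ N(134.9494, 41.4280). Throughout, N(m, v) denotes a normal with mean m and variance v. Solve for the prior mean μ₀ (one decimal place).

With known observation variance, the Normal–Normal posterior has precision τ_n = τ₀ + n/σ² and mean μ_n = (τ₀μ₀ + (n/σ²)x̄)/τ_n.
Here τ₀ = 1/652.3 = 0.001533 and τ_data = 16/707.8 = 0.022605, so τ_n = 0.024138.
Rearranging for μ₀: μ₀ = (μ_n·τ_n − τ_data·x̄)/τ₀ = (134.9494·0.024138 − 0.022605·128.7) / 0.001533 = 0.348145/0.001533 ≈ 227.1.

μ₀ = 227.1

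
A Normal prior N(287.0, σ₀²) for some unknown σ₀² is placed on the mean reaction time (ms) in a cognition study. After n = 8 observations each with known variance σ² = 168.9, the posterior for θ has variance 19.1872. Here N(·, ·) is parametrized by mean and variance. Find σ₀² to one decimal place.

For the Normal–Normal model with known σ², precisions add: τ_n = τ₀ + n/σ².
So 1/σ₀² = 1/19.1872 − 8/168.9 = 0.052118 − 0.047365 = 0.004753.
Hence σ₀² = 1/0.004753 ≈ 210.4.

σ₀² = 210.4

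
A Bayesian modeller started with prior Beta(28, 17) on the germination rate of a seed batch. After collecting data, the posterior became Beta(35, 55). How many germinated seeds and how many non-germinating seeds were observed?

A Beta(α, β) prior with s successes and f failures in binomial data gives a Beta(α+s, β+f) posterior.
So s = 35 − 28 = 7 and f = 55 − 17 = 38.

7 germinated seeds and 38 non-germinating seeds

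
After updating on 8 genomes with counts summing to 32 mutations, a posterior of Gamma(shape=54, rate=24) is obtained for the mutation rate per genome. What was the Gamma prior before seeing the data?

Gamma–Poisson conjugacy: posterior shape = α + Σxᵢ, posterior rate = β + n.
So α = 54 − 32 = 22 and β = 24 − 8 = 16.

Gamma(shape=22, rate=16)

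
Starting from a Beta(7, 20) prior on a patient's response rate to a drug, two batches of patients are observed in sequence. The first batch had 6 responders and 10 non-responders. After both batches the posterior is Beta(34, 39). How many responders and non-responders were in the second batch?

Sequential conjugate updates are equivalent to a single update on the pooled data, so total successes = posterior α − prior α and total failures = posterior β − prior β.
Total across both batches: 34−7=27 responders, 39−20=19 non-responders.
Subtract the first batch: 27−6=21 responders and 19−10=9 non-responders.

21 responders and 9 non-responders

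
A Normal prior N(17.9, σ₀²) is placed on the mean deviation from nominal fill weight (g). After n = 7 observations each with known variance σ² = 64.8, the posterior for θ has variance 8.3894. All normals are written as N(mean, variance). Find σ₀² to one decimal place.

σ₀² = 89.5

Posterior precision equals prior precision plus data precision: 1/σ_n² = 1/σ₀² + n/σ².
So 1/σ₀² = 1/8.3894 − 7/64.8 = 0.119198 − 0.108025 = 0.011173.
Hence σ₀² = 1/0.011173 ≈ 89.5.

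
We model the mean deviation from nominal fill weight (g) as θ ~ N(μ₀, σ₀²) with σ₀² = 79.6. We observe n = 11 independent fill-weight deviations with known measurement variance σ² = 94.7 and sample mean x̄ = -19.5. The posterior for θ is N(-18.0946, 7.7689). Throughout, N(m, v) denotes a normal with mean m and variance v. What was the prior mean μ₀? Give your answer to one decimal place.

With known observation variance, the Normal–Normal posterior has precision τ_n = τ₀ + n/σ² and mean μ_n = (τ₀μ₀ + (n/σ²)x̄)/τ_n.
Here τ₀ = 1/79.6 = 0.012563 and τ_data = 11/94.7 = 0.116156, so τ_n = 0.128719.
Rearranging for μ₀: μ₀ = (μ_n·τ_n − τ_data·x̄)/τ₀ = (-18.0946·0.128719 − 0.116156·-19.5) / 0.012563 = -0.064077/0.012563 ≈ -5.1.

μ₀ = -5.1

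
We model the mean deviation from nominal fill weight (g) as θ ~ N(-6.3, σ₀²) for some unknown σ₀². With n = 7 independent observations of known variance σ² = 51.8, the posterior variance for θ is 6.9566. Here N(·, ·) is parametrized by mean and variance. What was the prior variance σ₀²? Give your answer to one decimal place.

σ₀² = 116.1

For the Normal–Normal model with known σ², precisions add: τ_n = τ₀ + n/σ².
So 1/σ₀² = 1/6.9566 − 7/51.8 = 0.143748 − 0.135135 = 0.008613.
Hence σ₀² = 1/0.008613 ≈ 116.1.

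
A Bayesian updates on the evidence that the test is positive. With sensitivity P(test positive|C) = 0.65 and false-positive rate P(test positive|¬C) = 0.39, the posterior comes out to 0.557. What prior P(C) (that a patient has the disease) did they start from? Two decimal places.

P(C) = 0.43

In odds form, posterior odds = prior odds × likelihood ratio, so prior odds = posterior odds ÷ LR.
Posterior odds = 0.557/(1−0.557) = 1.2573. LR = 0.65/0.39 = 1.6667.
Prior odds = 1.2573/1.6667 = 0.7544, so P(C) = 0.7544/(1+0.7544) ≈ 0.43.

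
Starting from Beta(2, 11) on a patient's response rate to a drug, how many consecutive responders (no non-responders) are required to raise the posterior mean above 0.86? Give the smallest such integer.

After k responders and 0 non-responders the posterior is Beta(2+k, 11), with mean (2+k)/(2+11+k).
Set (2+k)/(13+k) > 0.86 and solve: k > (0.86·13 − 2)/(1 − 0.86) = 65.571.
The smallest integer exceeding 65.571 is 66, and checking k=66: (68)/(79) = 0.8608 > 0.86.

k = 66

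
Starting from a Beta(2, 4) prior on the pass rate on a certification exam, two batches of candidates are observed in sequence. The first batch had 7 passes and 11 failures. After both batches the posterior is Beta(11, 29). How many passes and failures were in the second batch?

Because Beta–binomial updating is additive in the counts, the combined data contributed (α_post−α_prior, β_post−β_prior) successes and failures.
Total across both batches: 11−2=9 passes, 29−4=25 failures.
Subtract the first batch: 9−7=2 passes and 25−11=14 failures.

2 passes and 14 failures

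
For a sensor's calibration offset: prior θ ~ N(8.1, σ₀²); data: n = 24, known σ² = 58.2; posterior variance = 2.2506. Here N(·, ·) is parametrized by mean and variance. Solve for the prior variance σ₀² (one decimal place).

Posterior precision equals prior precision plus data precision: 1/σ_n² = 1/σ₀² + n/σ².
So 1/σ₀² = 1/2.2506 − 24/58.2 = 0.444326 − 0.412371 = 0.031955.
Hence σ₀² = 1/0.031955 ≈ 31.3.

σ₀² = 31.3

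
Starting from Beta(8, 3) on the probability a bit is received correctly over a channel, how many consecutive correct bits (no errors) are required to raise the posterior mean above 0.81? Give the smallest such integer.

After k correct bits and 0 errors the posterior is Beta(8+k, 3), with mean (8+k)/(8+3+k).
Set (8+k)/(11+k) > 0.81 and solve: k > (0.81·11 − 8)/(1 − 0.81) = 4.789.
The smallest integer exceeding 4.789 is 5.

k = 5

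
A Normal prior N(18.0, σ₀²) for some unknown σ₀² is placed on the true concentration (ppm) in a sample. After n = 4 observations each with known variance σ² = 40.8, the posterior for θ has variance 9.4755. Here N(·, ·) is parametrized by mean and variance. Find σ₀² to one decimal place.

For the Normal–Normal model with known σ², precisions add: τ_n = τ₀ + n/σ².
So 1/σ₀² = 1/9.4755 − 4/40.8 = 0.105535 − 0.098039 = 0.007496.
Hence σ₀² = 1/0.007496 ≈ 133.4.

σ₀² = 133.4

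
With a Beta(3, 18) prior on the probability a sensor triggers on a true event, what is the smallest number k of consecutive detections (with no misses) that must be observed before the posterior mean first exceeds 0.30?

After k detections and 0 misses the posterior is Beta(3+k, 18), with mean (3+k)/(3+18+k).
Set (3+k)/(21+k) > 0.30 and solve: k > (0.30·21 − 3)/(1 − 0.30) = 4.714.
The smallest integer exceeding 4.714 is 5, and checking k=5: (8)/(26) = 0.3077 > 0.30.

k = 5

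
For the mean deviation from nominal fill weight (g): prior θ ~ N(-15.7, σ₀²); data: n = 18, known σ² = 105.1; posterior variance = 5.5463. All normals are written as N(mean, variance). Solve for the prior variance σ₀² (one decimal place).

Posterior precision equals prior precision plus data precision: 1/σ_n² = 1/σ₀² + n/σ².
So 1/σ₀² = 1/5.5463 − 18/105.1 = 0.180300 − 0.171265 = 0.009035.
Hence σ₀² = 1/0.009035 ≈ 110.7.

σ₀² = 110.7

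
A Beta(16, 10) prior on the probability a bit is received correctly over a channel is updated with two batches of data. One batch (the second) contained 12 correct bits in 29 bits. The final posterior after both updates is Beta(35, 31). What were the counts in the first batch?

Because Beta–binomial updating is additive in the counts, the combined data contributed (α_post−α_prior, β_post−β_prior) successes and failures.
Total across both batches: 35−16=19 correct bits, 31−10=21 errors.
Subtract the second batch: 19−12=7 correct bits and 21−17=4 errors.

7 correct bits and 4 errors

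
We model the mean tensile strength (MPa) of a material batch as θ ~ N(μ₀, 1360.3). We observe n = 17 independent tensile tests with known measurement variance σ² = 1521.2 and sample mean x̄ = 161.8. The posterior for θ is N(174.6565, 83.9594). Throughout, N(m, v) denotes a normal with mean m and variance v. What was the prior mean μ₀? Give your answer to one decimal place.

μ₀ = 370.1

The posterior mean is a precision-weighted average: μ_n = (τ₀μ₀ + τ_data·x̄)/(τ₀+τ_data), with τ₀=1/σ₀² and τ_data=n/σ².
Here τ₀ = 1/1360.3 = 0.000735 and τ_data = 17/1521.2 = 0.011175, so τ_n = 0.011910.
Rearranging for μ₀: μ₀ = (μ_n·τ_n − τ_data·x̄)/τ₀ = (174.6565·0.011910 − 0.011175·161.8) / 0.000735 = 0.272044/0.000735 ≈ 370.1.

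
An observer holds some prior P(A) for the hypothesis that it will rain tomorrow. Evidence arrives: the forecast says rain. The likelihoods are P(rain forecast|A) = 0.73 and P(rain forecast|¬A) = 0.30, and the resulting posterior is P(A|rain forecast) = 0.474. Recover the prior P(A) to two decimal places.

Bayes' rule in odds form gives O(A|E) = O(A)·[P(E|A)/P(E|¬A)], hence O(A) = O(A|E)/LR.
Posterior odds = 0.474/(1−0.474) = 0.9011. LR = 0.73/0.30 = 2.4333.
Prior odds = 0.9011/2.4333 = 0.3703, so P(A) = 0.3703/(1+0.3703) ≈ 0.27.

P(A) = 0.27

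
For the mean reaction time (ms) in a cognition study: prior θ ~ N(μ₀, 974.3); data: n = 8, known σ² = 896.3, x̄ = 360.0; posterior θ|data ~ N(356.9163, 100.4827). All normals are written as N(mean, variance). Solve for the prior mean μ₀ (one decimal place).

With known observation variance, the Normal–Normal posterior has precision τ_n = τ₀ + n/σ² and mean μ_n = (τ₀μ₀ + (n/σ²)x̄)/τ_n.
Here τ₀ = 1/974.3 = 0.001026 and τ_data = 8/896.3 = 0.008926, so τ_n = 0.009952.
Rearranging for μ₀: μ₀ = (μ_n·τ_n − τ_data·x̄)/τ₀ = (356.9163·0.009952 − 0.008926·360.0) / 0.001026 = 0.338671/0.001026 ≈ 330.1.

μ₀ = 330.1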